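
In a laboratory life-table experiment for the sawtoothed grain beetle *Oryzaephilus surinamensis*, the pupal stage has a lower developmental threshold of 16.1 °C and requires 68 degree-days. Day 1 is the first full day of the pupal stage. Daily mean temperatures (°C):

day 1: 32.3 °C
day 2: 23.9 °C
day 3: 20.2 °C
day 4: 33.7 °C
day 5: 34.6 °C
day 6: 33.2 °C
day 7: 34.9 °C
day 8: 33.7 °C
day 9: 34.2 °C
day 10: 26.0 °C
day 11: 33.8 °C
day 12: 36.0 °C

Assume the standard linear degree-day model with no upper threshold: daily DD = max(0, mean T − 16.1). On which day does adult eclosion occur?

Daily DD above 16.1 °C: 16.2, 7.8, 4.1, 17.6, 18.5, 17.1, 18.8, 17.6, 18.1, 9.9, 17.7, 19.9.
Cumulative: 16.2, 24.0, 28.1, 45.7, 64.2, 81.3, 100.1, 117.7, 135.8, 145.7, 163.4, 183.3.
The total first reaches 68 DD on day 6.

day 6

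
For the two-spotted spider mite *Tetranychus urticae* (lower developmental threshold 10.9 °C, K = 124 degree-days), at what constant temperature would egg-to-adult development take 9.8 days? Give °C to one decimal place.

23.6 °C

Required daily accumulation = 124 / 9.8 = 12.653 DD/day.
T = T_base + 12.653 = 10.9 + 12.653 = 23.553 ≈ 23.6 °C.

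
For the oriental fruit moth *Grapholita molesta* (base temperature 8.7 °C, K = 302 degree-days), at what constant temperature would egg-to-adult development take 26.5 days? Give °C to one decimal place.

Required daily accumulation = 302 / 26.5 = 11.396 DD/day.
T = T_base + 11.396 = 8.7 + 11.396 = 20.096 ≈ 20.1 °C.

20.1 °C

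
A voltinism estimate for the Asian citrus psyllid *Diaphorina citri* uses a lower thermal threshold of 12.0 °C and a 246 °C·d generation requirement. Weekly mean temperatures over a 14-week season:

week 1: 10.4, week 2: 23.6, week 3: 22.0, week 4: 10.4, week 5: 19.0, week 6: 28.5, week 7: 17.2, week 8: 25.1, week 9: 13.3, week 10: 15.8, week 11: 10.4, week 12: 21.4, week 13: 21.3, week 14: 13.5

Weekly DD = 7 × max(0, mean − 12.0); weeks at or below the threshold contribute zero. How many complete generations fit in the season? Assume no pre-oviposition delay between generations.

2 generations

Weekly DD (7 × max(0, T̄ − 12.0)): 0.0, 81.2, 70.0, 0.0, 49.0, 115.5, 36.4, 91.7, 9.1, 26.6, 0.0, 65.8, 65.1, 10.5.
Season total = 620.9 DD.
Complete generations = ⌊620.9 / 246⌋ = 2.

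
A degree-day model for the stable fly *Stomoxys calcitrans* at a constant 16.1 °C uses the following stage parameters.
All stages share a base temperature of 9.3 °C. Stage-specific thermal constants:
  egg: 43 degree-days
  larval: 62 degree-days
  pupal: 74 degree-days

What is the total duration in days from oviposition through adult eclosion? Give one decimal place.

Daily accumulation at 16.1 °C = 16.1 − 9.3 = 6.8 DD/day.
Total K = 43 + 62 + 74 = 179 DD.
Total duration = 179 / 6.8 = 26.324 ≈ 26.3 days.

26.3 days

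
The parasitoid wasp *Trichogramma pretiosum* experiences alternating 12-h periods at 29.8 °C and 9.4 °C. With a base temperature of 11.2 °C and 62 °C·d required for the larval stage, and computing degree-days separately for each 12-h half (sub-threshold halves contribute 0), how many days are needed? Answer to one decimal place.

Day half: max(0, 29.8 − 11.2) × 0.5 = 18.6 × 0.5 = 9.30 DD.
Night half: max(0, 9.4 − 11.2) × 0.5 = 0.0 × 0.5 = 0.00 DD.
Per 24 h: 9.30 DD/day.
Duration = 62 / 9.30 = 6.667 ≈ 6.7 days.

6.7 days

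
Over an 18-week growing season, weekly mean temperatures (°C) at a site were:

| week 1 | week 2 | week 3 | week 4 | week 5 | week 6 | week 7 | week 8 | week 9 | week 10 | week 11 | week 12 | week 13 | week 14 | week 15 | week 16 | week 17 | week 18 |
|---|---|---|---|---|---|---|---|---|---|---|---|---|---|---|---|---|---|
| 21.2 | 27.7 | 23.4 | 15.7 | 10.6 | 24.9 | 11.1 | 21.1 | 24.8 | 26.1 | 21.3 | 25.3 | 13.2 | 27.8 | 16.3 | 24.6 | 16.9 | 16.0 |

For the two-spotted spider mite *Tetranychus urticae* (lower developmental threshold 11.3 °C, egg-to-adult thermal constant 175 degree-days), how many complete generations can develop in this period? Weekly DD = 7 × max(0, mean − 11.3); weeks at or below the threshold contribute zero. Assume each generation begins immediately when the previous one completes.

Weekly DD (7 × max(0, T̄ − 11.3)): 69.3, 114.8, 84.7, 30.8, 0.0, 95.2, 0.0, 68.6, 94.5, 103.6, 70.0, 98.0, 13.3, 115.5, 35.0, 93.1, 39.2, 32.9.
Season total = 1158.5 DD.
Complete generations = ⌊1158.5 / 175⌋ = 6.

6 generations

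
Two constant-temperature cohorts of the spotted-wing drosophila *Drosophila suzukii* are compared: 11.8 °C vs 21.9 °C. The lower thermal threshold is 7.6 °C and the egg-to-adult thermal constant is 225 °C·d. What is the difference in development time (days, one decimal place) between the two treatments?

At 11.8 °C: 225 / (11.8 − 7.6) = 225 / 4.2 = 53.571 d.
At 21.9 °C: 225 / (21.9 − 7.6) = 225 / 14.3 = 15.734 d.
Difference = |53.571 − 15.734| = 37.837 ≈ 37.8 days.

37.8 days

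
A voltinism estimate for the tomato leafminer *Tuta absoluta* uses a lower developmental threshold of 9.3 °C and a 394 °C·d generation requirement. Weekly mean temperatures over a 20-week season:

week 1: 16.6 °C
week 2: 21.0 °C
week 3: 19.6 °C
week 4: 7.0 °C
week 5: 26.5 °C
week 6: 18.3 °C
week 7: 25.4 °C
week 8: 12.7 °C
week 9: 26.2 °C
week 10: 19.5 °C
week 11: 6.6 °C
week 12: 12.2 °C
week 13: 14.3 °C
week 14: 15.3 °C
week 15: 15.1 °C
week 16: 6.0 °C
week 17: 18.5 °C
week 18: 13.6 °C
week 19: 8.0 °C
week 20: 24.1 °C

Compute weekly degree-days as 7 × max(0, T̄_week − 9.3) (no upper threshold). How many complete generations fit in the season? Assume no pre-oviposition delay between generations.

Weekly DD (7 × max(0, T̄ − 9.3)): 51.1, 81.9, 72.1, 0.0, 120.4, 63.0, 112.7, 23.8, 118.3, 71.4, 0.0, 20.3, 35.0, 42.0, 40.6, 0.0, 64.4, 30.1, 0.0, 103.6.
Season total = 1050.7 DD.
Complete generations = ⌊1050.7 / 394⌋ = 2.

2 generations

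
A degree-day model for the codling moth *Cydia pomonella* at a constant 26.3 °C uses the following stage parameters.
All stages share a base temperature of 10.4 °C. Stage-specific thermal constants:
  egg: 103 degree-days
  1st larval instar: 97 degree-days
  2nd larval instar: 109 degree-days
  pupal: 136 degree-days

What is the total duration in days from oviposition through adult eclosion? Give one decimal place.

28.0 days

Daily accumulation at 26.3 °C = 26.3 − 10.4 = 15.9 DD/day.
Total K = 103 + 97 + 109 + 136 = 445 DD.
Total duration = 445 / 15.9 = 27.987 ≈ 28.0 days.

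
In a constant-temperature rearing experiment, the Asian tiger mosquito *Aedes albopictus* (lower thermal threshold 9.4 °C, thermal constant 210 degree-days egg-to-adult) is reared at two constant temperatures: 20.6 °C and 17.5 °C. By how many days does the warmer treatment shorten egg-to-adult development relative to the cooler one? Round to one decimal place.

At 20.6 °C: 210 / (20.6 − 9.4) = 210 / 11.2 = 18.750 d.
At 17.5 °C: 210 / (17.5 − 9.4) = 210 / 8.1 = 25.926 d.
Difference = |18.750 − 25.926| = 7.176 ≈ 7.2 days.

7.2 days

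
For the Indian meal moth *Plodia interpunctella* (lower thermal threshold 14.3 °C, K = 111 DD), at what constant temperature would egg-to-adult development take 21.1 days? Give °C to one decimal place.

19.6 °C

Required daily accumulation = 111 / 21.1 = 5.261 DD/day.
T = T_base + 5.261 = 14.3 + 5.261 = 19.561 ≈ 19.6 °C.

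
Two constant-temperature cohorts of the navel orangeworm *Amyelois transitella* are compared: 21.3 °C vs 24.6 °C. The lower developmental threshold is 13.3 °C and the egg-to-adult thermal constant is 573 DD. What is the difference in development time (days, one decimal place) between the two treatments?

At 21.3 °C: 573 / (21.3 − 13.3) = 573 / 8.0 = 71.625 d.
At 24.6 °C: 573 / (24.6 − 13.3) = 573 / 11.3 = 50.708 d.
Difference = |71.625 − 50.708| = 20.917 ≈ 20.9 days.

20.9 days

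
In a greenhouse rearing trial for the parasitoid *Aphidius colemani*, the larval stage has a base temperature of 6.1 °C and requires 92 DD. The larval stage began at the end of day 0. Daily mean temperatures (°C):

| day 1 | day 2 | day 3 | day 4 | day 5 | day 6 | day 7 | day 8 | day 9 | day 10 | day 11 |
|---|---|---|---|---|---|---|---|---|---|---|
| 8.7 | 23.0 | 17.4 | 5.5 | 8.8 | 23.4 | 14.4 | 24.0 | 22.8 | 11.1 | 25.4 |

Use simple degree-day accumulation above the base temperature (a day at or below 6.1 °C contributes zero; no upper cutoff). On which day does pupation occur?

day 9

Daily DD above 6.1 °C: 2.6, 16.9, 11.3, 0.0, 2.7, 17.3, 8.3, 17.9, 16.7, 5.0, 19.3.
Cumulative: 2.6, 19.5, 30.8, 30.8, 33.5, 50.8, 59.1, 77.0, 93.7, 98.7, 118.0.
The total first reaches 92 DD on day 9.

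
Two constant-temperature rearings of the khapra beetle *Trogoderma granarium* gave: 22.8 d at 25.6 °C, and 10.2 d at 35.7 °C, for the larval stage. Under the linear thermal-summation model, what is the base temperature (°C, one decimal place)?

Under the model K = D·(T − T_b), so D₁·(T₁ − T_b) = D₂·(T₂ − T_b).
22.8·(25.6 − T_b) = 10.2·(35.7 − T_b)
T_b = (22.8·25.6 − 10.2·35.7) / (22.8 − 10.2) = 219.54 / 12.6 = 17.424 °C ≈ 17.4 °C.

17.4 °C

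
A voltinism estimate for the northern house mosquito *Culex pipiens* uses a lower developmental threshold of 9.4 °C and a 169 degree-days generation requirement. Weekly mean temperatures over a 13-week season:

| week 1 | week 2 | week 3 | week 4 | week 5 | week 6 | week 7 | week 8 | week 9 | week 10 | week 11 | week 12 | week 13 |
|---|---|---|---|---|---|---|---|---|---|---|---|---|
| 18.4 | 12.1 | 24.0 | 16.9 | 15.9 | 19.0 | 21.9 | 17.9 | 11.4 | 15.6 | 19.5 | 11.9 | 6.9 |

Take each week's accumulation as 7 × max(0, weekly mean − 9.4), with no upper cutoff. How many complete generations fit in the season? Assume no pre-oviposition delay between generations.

3 generations

Weekly DD (7 × max(0, T̄ − 9.4)): 63.0, 18.9, 102.2, 52.5, 45.5, 67.2, 87.5, 59.5, 14.0, 43.4, 70.7, 17.5, 0.0.
Season total = 641.9 DD.
Complete generations = ⌊641.9 / 169⌋ = 3.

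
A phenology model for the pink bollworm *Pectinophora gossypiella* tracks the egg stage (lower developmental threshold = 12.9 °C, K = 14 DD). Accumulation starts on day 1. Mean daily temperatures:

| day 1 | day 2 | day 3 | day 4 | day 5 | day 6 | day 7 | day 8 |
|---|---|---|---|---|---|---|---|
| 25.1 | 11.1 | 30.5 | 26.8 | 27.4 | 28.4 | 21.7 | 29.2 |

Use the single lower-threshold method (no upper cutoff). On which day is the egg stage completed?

day 3

Daily DD above 12.9 °C: 12.2, 0.0, 17.6, 13.9, 14.5, 15.5, 8.8, 16.3.
Cumulative: 12.2, 12.2, 29.8, 43.7, 58.2, 73.7, 82.5, 98.8.
The total first reaches 14 DD on day 3.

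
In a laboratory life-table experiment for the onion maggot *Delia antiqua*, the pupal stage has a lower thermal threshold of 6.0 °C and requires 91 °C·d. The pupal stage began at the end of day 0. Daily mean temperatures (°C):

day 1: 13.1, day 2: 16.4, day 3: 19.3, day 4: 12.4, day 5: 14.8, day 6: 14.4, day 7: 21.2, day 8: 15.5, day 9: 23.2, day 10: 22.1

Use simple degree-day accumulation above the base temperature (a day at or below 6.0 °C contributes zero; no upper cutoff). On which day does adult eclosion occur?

Daily DD above 6.0 °C: 7.1, 10.4, 13.3, 6.4, 8.8, 8.4, 15.2, 9.5, 17.2, 16.1.
Cumulative: 7.1, 17.5, 30.8, 37.2, 46.0, 54.4, 69.6, 79.1, 96.3, 112.4.
The total first reaches 91 DD on day 9.

day 9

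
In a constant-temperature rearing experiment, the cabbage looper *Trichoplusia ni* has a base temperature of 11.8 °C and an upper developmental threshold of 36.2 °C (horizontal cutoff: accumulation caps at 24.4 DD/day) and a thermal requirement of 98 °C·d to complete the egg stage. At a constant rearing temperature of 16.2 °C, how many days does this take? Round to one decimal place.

Daily accumulation = 16.2 − 11.8 = 4.4 DD/day.
Duration = 98 / 4.4 = 22.273 ≈ 22.3 days.

22.3 days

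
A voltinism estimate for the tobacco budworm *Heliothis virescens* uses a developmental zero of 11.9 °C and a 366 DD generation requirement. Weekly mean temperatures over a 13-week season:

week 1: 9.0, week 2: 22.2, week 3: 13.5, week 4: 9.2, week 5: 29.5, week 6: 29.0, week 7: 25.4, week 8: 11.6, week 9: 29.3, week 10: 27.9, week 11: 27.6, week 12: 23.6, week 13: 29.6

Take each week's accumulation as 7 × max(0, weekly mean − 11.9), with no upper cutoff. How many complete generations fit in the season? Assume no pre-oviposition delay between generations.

Weekly DD (7 × max(0, T̄ − 11.9)): 0.0, 72.1, 11.2, 0.0, 123.2, 119.7, 94.5, 0.0, 121.8, 112.0, 109.9, 81.9, 123.9.
Season total = 970.2 DD.
Complete generations = ⌊970.2 / 366⌋ = 2.

2 generations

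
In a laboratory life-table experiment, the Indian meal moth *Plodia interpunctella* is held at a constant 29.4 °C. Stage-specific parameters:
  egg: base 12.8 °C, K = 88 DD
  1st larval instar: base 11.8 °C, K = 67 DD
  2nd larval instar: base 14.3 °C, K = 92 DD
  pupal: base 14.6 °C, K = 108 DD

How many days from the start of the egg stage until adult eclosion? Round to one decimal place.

22.5 days

egg: 88 / (29.4 − 12.8) = 88 / 16.6 = 5.301 d.
1st larval instar: 67 / (29.4 − 11.8) = 67 / 17.6 = 3.807 d.
2nd larval instar: 92 / (29.4 − 14.3) = 92 / 15.1 = 6.093 d.
pupal: 108 / (29.4 − 14.6) = 108 / 14.8 = 7.297 d.
Sum = 22.498 ≈ 22.5 days.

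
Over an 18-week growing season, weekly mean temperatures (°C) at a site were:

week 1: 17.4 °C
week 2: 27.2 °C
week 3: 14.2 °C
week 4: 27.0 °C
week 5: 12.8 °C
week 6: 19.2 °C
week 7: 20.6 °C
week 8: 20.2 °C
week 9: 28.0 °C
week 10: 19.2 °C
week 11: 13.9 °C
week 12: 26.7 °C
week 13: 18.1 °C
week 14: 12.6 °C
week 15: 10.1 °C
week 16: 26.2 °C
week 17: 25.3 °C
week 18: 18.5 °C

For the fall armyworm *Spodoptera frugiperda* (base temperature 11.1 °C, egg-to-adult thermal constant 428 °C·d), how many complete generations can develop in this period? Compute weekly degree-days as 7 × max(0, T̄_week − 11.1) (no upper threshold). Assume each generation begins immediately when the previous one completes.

Weekly DD (7 × max(0, T̄ − 11.1)): 44.1, 112.7, 21.7, 111.3, 11.9, 56.7, 66.5, 63.7, 118.3, 56.7, 19.6, 109.2, 49.0, 10.5, 0.0, 105.7, 99.4, 51.8.
Season total = 1108.8 DD.
Complete generations = ⌊1108.8 / 428⌋ = 2.

2 generations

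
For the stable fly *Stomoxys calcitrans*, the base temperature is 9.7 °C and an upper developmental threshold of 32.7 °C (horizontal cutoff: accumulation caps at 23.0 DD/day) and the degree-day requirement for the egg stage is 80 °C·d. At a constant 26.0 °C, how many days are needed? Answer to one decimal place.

4.9 days

Daily accumulation = 26.0 − 9.7 = 16.3 DD/day.
Duration = 80 / 16.3 = 4.908 ≈ 4.9 days.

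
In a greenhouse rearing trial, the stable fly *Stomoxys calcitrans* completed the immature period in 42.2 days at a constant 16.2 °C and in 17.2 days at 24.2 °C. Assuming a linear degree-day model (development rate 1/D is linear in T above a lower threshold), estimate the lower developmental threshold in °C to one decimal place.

10.7 °C

Linear rate model ⇒ the product D·(T − T_b) is constant across temperatures.
42.2·(16.2 − T_b) = 17.2·(24.2 − T_b)
T_b = (42.2·16.2 − 17.2·24.2) / (42.2 − 17.2) = 267.40 / 25.0 = 10.696 °C ≈ 10.7 °C.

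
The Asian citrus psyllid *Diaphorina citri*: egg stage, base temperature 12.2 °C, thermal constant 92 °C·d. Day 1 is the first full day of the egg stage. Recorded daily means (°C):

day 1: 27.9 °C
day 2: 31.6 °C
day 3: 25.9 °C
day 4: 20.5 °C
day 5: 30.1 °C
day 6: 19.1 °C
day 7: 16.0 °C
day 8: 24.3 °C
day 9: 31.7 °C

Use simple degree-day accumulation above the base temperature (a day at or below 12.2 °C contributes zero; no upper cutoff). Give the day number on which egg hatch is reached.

day 8

Daily DD above 12.2 °C: 15.7, 19.4, 13.7, 8.3, 17.9, 6.9, 3.8, 12.1, 19.5.
Cumulative: 15.7, 35.1, 48.8, 57.1, 75.0, 81.9, 85.7, 97.8, 117.3.
The total first reaches 92 DD on day 8.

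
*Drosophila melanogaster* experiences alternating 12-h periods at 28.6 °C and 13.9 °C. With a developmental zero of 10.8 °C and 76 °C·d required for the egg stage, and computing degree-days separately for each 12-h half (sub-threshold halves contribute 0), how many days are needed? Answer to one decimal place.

Day half: max(0, 28.6 − 10.8) × 0.5 = 17.8 × 0.5 = 8.90 DD.
Night half: max(0, 13.9 − 10.8) × 0.5 = 3.1 × 0.5 = 1.55 DD.
Per 24 h: 10.45 DD/day.
Duration = 76 / 10.45 = 7.273 ≈ 7.3 days.

7.3 days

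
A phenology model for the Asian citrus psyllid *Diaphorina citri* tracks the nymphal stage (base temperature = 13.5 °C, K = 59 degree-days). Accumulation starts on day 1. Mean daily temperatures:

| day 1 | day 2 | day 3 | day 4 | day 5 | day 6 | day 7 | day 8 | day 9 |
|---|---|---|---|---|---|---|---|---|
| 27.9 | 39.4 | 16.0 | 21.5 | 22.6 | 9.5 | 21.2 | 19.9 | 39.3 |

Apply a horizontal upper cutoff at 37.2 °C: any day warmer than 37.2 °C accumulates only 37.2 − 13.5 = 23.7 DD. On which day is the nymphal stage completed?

day 7

Daily DD above 13.5 °C (capped at 23.7): 14.4, 23.7, 2.5, 8.0, 9.1, 0.0, 7.7, 6.4, 23.7.
Cumulative: 14.4, 38.1, 40.6, 48.6, 57.7, 57.7, 65.4, 71.8, 95.5.
The total first reaches 59 DD on day 7.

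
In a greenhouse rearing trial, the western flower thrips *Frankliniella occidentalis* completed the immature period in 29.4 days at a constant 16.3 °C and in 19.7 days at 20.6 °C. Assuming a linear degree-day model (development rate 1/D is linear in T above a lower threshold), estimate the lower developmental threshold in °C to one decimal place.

Linear rate model ⇒ the product D·(T − T_b) is constant across temperatures.
29.4·(16.3 − T_b) = 19.7·(20.6 − T_b)
T_b = (29.4·16.3 − 19.7·20.6) / (29.4 − 19.7) = 73.40 / 9.7 = 7.567 °C ≈ 7.6 °C.

7.6 °C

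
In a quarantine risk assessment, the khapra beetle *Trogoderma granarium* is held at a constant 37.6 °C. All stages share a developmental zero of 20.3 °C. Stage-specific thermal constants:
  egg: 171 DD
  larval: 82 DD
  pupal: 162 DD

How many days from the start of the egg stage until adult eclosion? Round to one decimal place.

24.0 days

Daily accumulation at 37.6 °C = 37.6 − 20.3 = 17.3 DD/day.
Total K = 171 + 82 + 162 = 415 DD.
Total duration = 415 / 17.3 = 23.988 ≈ 24.0 days.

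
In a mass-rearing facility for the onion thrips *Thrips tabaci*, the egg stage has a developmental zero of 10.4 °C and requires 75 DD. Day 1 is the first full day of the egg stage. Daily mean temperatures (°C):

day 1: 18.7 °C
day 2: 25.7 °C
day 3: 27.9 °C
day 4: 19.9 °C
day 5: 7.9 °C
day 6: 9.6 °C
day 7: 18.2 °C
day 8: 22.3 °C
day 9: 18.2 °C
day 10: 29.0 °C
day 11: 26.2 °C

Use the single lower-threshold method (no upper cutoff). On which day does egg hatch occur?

day 9

Daily DD above 10.4 °C: 8.3, 15.3, 17.5, 9.5, 0.0, 0.0, 7.8, 11.9, 7.8, 18.6, 15.8.
Cumulative: 8.3, 23.6, 41.1, 50.6, 50.6, 50.6, 58.4, 70.3, 78.1, 96.7, 112.5.
The total first reaches 75 DD on day 9.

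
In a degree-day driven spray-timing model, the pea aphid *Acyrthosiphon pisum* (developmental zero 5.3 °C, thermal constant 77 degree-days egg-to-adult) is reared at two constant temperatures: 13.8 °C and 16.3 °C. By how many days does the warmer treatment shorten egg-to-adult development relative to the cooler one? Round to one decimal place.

2.1 days

At 13.8 °C: 77 / (13.8 − 5.3) = 77 / 8.5 = 9.059 d.
At 16.3 °C: 77 / (16.3 − 5.3) = 77 / 11.0 = 7.000 d.
Difference = |9.059 − 7.000| = 2.059 ≈ 2.1 days.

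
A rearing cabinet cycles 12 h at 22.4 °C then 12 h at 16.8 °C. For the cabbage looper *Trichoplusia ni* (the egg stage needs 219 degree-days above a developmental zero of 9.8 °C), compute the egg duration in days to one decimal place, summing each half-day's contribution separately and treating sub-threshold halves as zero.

22.3 days

Day half: max(0, 22.4 − 9.8) × 0.5 = 12.6 × 0.5 = 6.30 DD.
Night half: max(0, 16.8 − 9.8) × 0.5 = 7.0 × 0.5 = 3.50 DD.
Per 24 h: 9.80 DD/day.
Duration = 219 / 9.80 = 22.347 ≈ 22.3 days.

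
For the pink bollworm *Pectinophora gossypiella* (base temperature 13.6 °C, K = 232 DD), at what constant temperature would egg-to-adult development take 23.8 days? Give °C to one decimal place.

23.3 °C

Required daily accumulation = 232 / 23.8 = 9.748 DD/day.
T = T_base + 9.748 = 13.6 + 9.748 = 23.348 ≈ 23.3 °C.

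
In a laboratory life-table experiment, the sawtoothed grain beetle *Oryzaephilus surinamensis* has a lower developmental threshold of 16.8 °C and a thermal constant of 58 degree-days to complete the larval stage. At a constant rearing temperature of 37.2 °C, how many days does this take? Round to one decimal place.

2.8 days

Daily accumulation = 37.2 − 16.8 = 20.4 DD/day.
Duration = 58 / 20.4 = 2.843 ≈ 2.8 days.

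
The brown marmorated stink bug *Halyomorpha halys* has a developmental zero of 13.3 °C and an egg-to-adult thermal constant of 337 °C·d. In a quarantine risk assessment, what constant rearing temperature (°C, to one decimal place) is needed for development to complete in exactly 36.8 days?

22.5 °C

Required daily accumulation = 337 / 36.8 = 9.158 DD/day.
T = T_base + 9.158 = 13.3 + 9.158 = 22.458 ≈ 22.5 °C.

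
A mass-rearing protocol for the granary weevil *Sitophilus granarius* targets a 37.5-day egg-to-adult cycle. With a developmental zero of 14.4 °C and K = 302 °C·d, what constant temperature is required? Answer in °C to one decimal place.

22.5 °C

Required daily accumulation = 302 / 37.5 = 8.053 DD/day.
T = T_base + 8.053 = 14.4 + 8.053 = 22.453 ≈ 22.5 °C.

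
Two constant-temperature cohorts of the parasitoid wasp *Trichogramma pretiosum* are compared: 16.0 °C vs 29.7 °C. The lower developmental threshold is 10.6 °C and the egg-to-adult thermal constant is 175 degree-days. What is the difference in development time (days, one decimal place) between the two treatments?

At 16.0 °C: 175 / (16.0 − 10.6) = 175 / 5.4 = 32.407 d.
At 29.7 °C: 175 / (29.7 − 10.6) = 175 / 19.1 = 9.162 d.
Difference = |32.407 − 9.162| = 23.245 ≈ 23.2 days.

23.2 days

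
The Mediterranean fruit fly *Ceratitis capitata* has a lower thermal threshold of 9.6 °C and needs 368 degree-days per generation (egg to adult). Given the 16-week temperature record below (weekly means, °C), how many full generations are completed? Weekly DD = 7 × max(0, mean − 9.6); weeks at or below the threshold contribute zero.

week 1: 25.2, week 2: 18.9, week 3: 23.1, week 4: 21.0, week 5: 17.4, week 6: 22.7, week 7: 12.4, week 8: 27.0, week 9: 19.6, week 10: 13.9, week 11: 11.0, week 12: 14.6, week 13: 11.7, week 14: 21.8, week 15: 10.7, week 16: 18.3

Weekly DD (7 × max(0, T̄ − 9.6)): 109.2, 65.1, 94.5, 79.8, 54.6, 91.7, 19.6, 121.8, 70.0, 30.1, 9.8, 35.0, 14.7, 85.4, 7.7, 60.9.
Season total = 949.9 DD.
Complete generations = ⌊949.9 / 368⌋ = 2.

2 generations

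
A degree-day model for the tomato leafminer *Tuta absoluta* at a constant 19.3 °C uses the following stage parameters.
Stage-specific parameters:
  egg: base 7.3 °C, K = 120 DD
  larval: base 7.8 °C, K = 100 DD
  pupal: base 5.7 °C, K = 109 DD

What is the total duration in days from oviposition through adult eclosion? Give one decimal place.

26.7 days

egg: 120 / (19.3 − 7.3) = 120 / 12.0 = 10.000 d.
larval: 100 / (19.3 − 7.8) = 100 / 11.5 = 8.696 d.
pupal: 109 / (19.3 − 5.7) = 109 / 13.6 = 8.015 d.
Sum = 26.710 ≈ 26.7 days.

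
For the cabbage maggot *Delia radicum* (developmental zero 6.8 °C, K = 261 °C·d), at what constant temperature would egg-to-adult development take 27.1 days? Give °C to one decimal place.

16.4 °C

Required daily accumulation = 261 / 27.1 = 9.631 DD/day.
T = T_base + 9.631 = 6.8 + 9.631 = 16.431 ≈ 16.4 °C.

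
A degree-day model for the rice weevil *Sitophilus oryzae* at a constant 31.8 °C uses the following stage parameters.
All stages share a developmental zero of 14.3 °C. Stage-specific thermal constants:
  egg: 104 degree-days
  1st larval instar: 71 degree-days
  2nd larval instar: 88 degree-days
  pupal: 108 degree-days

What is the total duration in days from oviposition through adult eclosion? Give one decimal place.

Daily accumulation at 31.8 °C = 31.8 − 14.3 = 17.5 DD/day.
Total K = 104 + 71 + 88 + 108 = 371 DD.
Total duration = 371 / 17.5 = 21.200 ≈ 21.2 days.

21.2 days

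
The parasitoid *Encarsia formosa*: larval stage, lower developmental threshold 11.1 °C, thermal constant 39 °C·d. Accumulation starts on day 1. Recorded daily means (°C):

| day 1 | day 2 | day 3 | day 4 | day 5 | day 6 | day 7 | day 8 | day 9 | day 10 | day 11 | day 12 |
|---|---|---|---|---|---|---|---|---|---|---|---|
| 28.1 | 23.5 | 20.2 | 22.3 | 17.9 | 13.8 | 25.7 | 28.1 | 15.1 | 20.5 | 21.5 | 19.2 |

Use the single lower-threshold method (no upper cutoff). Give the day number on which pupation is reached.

Daily DD above 11.1 °C: 17.0, 12.4, 9.1, 11.2, 6.8, 2.7, 14.6, 17.0, 4.0, 9.4, 10.4, 8.1.
Cumulative: 17.0, 29.4, 38.5, 49.7, 56.5, 59.2, 73.8, 90.8, 94.8, 104.2, 114.6, 122.7.
The total first reaches 39 DD on day 4.

day 4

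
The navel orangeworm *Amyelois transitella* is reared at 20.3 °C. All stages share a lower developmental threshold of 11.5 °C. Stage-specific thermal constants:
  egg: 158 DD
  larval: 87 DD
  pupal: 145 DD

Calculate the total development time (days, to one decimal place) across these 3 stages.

44.3 days

Daily accumulation at 20.3 °C = 20.3 − 11.5 = 8.8 DD/day.
Total K = 158 + 87 + 145 = 390 DD.
Total duration = 390 / 8.8 = 44.318 ≈ 44.3 days.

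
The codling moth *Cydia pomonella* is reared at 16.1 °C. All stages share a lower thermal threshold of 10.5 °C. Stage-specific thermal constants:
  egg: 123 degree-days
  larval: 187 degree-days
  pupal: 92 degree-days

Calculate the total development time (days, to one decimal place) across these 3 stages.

Daily accumulation at 16.1 °C = 16.1 − 10.5 = 5.6 DD/day.
Total K = 123 + 187 + 92 = 402 DD.
Total duration = 402 / 5.6 = 71.786 ≈ 71.8 days.

71.8 days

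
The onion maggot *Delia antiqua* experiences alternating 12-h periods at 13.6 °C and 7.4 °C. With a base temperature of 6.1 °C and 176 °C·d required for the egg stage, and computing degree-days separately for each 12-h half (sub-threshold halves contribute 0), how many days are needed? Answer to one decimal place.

40.0 days

Day half: max(0, 13.6 − 6.1) × 0.5 = 7.5 × 0.5 = 3.75 DD.
Night half: max(0, 7.4 − 6.1) × 0.5 = 1.3 × 0.5 = 0.65 DD.
Per 24 h: 4.40 DD/day.
Duration = 176 / 4.40 = 40.000 ≈ 40.0 days.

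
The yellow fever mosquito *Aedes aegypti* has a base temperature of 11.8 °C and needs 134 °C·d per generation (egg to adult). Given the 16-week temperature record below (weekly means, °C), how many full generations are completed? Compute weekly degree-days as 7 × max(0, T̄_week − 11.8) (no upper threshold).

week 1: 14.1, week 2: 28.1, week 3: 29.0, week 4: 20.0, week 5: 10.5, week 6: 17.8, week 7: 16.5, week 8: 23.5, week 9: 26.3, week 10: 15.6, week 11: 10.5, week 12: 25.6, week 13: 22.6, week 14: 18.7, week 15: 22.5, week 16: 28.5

7 generations

Weekly DD (7 × max(0, T̄ − 11.8)): 16.1, 114.1, 120.4, 57.4, 0.0, 42.0, 32.9, 81.9, 101.5, 26.6, 0.0, 96.6, 75.6, 48.3, 74.9, 116.9.
Season total = 1005.2 DD.
Complete generations = ⌊1005.2 / 134⌋ = 7.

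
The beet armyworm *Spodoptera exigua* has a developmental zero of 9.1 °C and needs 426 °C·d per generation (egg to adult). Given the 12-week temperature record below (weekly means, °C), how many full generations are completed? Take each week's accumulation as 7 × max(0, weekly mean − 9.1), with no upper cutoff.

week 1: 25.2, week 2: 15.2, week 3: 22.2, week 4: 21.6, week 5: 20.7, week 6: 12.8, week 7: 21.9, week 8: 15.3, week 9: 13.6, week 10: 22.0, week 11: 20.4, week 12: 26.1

Weekly DD (7 × max(0, T̄ − 9.1)): 112.7, 42.7, 91.7, 87.5, 81.2, 25.9, 89.6, 43.4, 31.5, 90.3, 79.1, 119.0.
Season total = 894.6 DD.
Complete generations = ⌊894.6 / 426⌋ = 2.

2 generations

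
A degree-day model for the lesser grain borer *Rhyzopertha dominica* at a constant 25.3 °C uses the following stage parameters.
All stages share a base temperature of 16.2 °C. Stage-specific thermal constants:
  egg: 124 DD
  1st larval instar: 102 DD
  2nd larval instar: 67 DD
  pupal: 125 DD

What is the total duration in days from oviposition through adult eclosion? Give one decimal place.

45.9 days

Daily accumulation at 25.3 °C = 25.3 − 16.2 = 9.1 DD/day.
Total K = 124 + 102 + 67 + 125 = 418 DD.
Total duration = 418 / 9.1 = 45.934 ≈ 45.9 days.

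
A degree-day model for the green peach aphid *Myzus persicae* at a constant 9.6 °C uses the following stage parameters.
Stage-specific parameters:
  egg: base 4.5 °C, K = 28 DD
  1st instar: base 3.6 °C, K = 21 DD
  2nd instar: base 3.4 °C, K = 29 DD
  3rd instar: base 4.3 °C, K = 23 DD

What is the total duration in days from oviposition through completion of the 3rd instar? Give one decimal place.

18.0 days

egg: 28 / (9.6 − 4.5) = 28 / 5.1 = 5.490 d.
1st instar: 21 / (9.6 − 3.6) = 21 / 6.0 = 3.500 d.
2nd instar: 29 / (9.6 − 3.4) = 29 / 6.2 = 4.677 d.
3rd instar: 23 / (9.6 − 4.3) = 23 / 5.3 = 4.340 d.
Sum = 18.007 ≈ 18.0 days.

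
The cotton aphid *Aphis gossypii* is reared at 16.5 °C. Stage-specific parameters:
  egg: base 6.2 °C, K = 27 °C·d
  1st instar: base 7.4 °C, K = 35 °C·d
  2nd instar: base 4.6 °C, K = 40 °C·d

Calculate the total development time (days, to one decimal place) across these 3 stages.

egg: 27 / (16.5 − 6.2) = 27 / 10.3 = 2.621 d.
1st instar: 35 / (16.5 − 7.4) = 35 / 9.1 = 3.846 d.
2nd instar: 40 / (16.5 − 4.6) = 40 / 11.9 = 3.361 d.
Sum = 9.829 ≈ 9.8 days.

9.8 days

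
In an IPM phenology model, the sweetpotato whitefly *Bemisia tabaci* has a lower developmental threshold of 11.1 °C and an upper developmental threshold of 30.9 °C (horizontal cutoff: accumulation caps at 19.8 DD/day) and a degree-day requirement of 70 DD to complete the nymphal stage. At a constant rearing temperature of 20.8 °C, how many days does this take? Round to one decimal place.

7.2 days

Daily accumulation = 20.8 − 11.1 = 9.7 DD/day.
Duration = 70 / 9.7 = 7.216 ≈ 7.2 days.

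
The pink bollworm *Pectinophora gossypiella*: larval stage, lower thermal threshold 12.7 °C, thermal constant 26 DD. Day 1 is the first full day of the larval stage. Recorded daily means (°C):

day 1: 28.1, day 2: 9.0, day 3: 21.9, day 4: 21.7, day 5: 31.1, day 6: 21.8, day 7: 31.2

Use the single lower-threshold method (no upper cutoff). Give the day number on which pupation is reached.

Daily DD above 12.7 °C: 15.4, 0.0, 9.2, 9.0, 18.4, 9.1, 18.5.
Cumulative: 15.4, 15.4, 24.6, 33.6, 52.0, 61.1, 79.6.
The total first reaches 26 DD on day 4.

day 4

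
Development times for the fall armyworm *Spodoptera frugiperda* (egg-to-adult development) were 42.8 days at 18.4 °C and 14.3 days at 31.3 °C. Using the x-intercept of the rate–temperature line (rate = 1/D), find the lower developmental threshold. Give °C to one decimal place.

Linear rate model ⇒ the product D·(T − T_b) is constant across temperatures.
42.8·(18.4 − T_b) = 14.3·(31.3 − T_b)
T_b = (42.8·18.4 − 14.3·31.3) / (42.8 − 14.3) = 339.93 / 28.5 = 11.927 °C ≈ 11.9 °C.

11.9 °C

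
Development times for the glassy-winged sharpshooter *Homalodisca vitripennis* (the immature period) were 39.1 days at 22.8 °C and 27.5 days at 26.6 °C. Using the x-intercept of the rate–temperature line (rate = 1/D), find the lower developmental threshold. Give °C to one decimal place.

Under the model K = D·(T − T_b), so D₁·(T₁ − T_b) = D₂·(T₂ − T_b).
39.1·(22.8 − T_b) = 27.5·(26.6 − T_b)
T_b = (39.1·22.8 − 27.5·26.6) / (39.1 − 27.5) = 159.98 / 11.6 = 13.791 °C ≈ 13.8 °C.

13.8 °C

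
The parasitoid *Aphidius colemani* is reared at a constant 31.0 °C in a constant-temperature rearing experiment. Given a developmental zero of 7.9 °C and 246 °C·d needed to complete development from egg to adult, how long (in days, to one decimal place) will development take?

10.6 days

Daily accumulation = 31.0 − 7.9 = 23.1 DD/day.
Duration = 246 / 23.1 = 10.649 ≈ 10.6 days.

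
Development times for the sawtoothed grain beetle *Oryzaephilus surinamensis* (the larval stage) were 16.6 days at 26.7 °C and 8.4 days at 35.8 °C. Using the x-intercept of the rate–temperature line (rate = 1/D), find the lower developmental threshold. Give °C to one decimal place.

Under the model K = D·(T − T_b), so D₁·(T₁ − T_b) = D₂·(T₂ − T_b).
16.6·(26.7 − T_b) = 8.4·(35.8 − T_b)
T_b = (16.6·26.7 − 8.4·35.8) / (16.6 − 8.4) = 142.50 / 8.2 = 17.378 °C ≈ 17.4 °C.

17.4 °C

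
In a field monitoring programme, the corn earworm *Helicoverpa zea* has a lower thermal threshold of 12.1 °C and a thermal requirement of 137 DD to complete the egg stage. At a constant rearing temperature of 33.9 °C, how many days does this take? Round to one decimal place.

6.3 days

Daily accumulation = 33.9 − 12.1 = 21.8 DD/day.
Duration = 137 / 21.8 = 6.284 ≈ 6.3 days.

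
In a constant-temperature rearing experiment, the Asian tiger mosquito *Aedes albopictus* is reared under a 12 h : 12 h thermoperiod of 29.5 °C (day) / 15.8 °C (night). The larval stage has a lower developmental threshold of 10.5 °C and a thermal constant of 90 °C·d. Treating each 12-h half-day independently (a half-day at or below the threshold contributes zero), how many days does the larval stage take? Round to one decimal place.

7.4 days

Day half: max(0, 29.5 − 10.5) × 0.5 = 19.0 × 0.5 = 9.50 DD.
Night half: max(0, 15.8 − 10.5) × 0.5 = 5.3 × 0.5 = 2.65 DD.
Per 24 h: 12.15 DD/day.
Duration = 90 / 12.15 = 7.407 ≈ 7.4 days.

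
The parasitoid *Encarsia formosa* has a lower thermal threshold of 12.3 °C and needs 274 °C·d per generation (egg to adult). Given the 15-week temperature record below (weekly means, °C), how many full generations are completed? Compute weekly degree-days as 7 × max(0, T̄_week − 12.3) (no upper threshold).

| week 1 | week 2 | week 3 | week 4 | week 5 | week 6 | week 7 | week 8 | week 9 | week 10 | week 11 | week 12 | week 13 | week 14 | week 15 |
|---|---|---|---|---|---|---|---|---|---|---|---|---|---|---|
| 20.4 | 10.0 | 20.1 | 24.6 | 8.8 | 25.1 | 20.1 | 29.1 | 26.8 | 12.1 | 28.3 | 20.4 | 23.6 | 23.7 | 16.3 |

Weekly DD (7 × max(0, T̄ − 12.3)): 56.7, 0.0, 54.6, 86.1, 0.0, 89.6, 54.6, 117.6, 101.5, 0.0, 112.0, 56.7, 79.1, 79.8, 28.0.
Season total = 916.3 DD.
Complete generations = ⌊916.3 / 274⌋ = 3.

3 generations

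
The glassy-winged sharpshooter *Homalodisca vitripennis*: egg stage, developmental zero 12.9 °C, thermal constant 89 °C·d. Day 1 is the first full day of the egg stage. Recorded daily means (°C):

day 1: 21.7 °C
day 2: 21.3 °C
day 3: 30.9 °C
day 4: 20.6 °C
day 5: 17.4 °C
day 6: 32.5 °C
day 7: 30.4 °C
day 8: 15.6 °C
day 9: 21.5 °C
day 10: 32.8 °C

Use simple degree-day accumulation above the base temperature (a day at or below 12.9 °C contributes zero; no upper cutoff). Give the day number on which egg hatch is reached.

Daily DD above 12.9 °C: 8.8, 8.4, 18.0, 7.7, 4.5, 19.6, 17.5, 2.7, 8.6, 19.9.
Cumulative: 8.8, 17.2, 35.2, 42.9, 47.4, 67.0, 84.5, 87.2, 95.8, 115.7.
The total first reaches 89 DD on day 9.

day 9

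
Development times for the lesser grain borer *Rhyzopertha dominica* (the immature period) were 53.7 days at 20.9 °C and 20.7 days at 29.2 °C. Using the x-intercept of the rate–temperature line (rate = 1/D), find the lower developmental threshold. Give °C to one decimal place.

Under the model K = D·(T − T_b), so D₁·(T₁ − T_b) = D₂·(T₂ − T_b).
53.7·(20.9 − T_b) = 20.7·(29.2 − T_b)
T_b = (53.7·20.9 − 20.7·29.2) / (53.7 − 20.7) = 517.89 / 33.0 = 15.694 °C ≈ 15.7 °C.

15.7 °C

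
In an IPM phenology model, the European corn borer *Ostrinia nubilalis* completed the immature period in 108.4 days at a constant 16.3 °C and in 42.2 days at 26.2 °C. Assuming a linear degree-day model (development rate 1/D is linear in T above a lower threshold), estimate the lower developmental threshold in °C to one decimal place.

10.0 °C

Linear rate model ⇒ the product D·(T − T_b) is constant across temperatures.
108.4·(16.3 − T_b) = 42.2·(26.2 − T_b)
T_b = (108.4·16.3 − 42.2·26.2) / (108.4 − 42.2) = 661.28 / 66.2 = 9.989 °C ≈ 10.0 °C.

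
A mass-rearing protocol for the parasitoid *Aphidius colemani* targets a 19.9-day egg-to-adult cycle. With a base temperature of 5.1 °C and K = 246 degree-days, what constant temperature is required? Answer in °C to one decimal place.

17.5 °C

Required daily accumulation = 246 / 19.9 = 12.362 DD/day.
T = T_base + 12.362 = 5.1 + 12.362 = 17.462 ≈ 17.5 °C.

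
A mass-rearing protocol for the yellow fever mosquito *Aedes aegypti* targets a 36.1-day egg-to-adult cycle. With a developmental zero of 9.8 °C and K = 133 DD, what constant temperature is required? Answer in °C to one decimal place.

Required daily accumulation = 133 / 36.1 = 3.684 DD/day.
T = T_base + 3.684 = 9.8 + 3.684 = 13.484 ≈ 13.5 °C.

13.5 °C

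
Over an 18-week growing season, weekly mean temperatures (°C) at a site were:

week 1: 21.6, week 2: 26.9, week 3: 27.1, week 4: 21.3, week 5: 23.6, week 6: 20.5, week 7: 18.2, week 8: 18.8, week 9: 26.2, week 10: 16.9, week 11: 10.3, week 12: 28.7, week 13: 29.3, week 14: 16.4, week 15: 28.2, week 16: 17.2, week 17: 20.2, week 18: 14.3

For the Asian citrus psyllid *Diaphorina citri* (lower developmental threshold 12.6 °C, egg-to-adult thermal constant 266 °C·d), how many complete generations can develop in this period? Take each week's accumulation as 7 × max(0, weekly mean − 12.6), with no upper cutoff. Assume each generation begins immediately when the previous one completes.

4 generations

Weekly DD (7 × max(0, T̄ − 12.6)): 63.0, 100.1, 101.5, 60.9, 77.0, 55.3, 39.2, 43.4, 95.2, 30.1, 0.0, 112.7, 116.9, 26.6, 109.2, 32.2, 53.2, 11.9.
Season total = 1128.4 DD.
Complete generations = ⌊1128.4 / 266⌋ = 4.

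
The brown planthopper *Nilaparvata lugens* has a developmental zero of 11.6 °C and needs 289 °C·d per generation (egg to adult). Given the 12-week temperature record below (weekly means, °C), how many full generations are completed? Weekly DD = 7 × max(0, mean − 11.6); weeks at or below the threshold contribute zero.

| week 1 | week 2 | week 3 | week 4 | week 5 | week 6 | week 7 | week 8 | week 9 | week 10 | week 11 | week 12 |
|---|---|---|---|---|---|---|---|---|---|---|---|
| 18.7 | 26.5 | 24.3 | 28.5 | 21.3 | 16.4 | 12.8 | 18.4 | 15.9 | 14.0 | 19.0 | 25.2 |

Weekly DD (7 × max(0, T̄ − 11.6)): 49.7, 104.3, 88.9, 118.3, 67.9, 33.6, 8.4, 47.6, 30.1, 16.8, 51.8, 95.2.
Season total = 712.6 DD.
Complete generations = ⌊712.6 / 289⌋ = 2.

2 generations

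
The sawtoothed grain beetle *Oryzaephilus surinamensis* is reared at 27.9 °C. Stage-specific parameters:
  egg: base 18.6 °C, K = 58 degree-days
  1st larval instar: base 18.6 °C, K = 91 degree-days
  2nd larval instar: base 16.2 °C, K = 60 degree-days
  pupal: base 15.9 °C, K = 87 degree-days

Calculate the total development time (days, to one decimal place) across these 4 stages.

28.4 days

egg: 58 / (27.9 − 18.6) = 58 / 9.3 = 6.237 d.
1st larval instar: 91 / (27.9 − 18.6) = 91 / 9.3 = 9.785 d.
2nd larval instar: 60 / (27.9 − 16.2) = 60 / 11.7 = 5.128 d.
pupal: 87 / (27.9 − 15.9) = 87 / 12.0 = 7.250 d.
Sum = 28.400 ≈ 28.4 days.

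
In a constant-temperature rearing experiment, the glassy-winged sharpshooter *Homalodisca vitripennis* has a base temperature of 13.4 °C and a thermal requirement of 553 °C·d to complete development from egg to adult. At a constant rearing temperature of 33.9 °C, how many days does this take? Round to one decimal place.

Daily accumulation = 33.9 − 13.4 = 20.5 DD/day.
Duration = 553 / 20.5 = 26.976 ≈ 27.0 days.

27.0 days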